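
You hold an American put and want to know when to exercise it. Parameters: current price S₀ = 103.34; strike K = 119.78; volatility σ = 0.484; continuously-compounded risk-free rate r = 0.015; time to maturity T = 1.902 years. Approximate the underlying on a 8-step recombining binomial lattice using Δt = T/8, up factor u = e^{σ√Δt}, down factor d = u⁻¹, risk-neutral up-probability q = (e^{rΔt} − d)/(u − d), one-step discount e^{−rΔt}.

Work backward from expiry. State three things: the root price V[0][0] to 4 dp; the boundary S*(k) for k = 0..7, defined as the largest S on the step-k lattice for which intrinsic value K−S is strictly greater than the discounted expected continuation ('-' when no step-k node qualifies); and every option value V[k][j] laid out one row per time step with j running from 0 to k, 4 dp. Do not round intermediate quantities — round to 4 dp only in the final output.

params: Δt=0.23775 u=1.26617 d=0.78978 q=0.44877 e^(-rΔt)=0.99644
t_8 payoffs: 104.1366 94.7006 79.5731 55.3209 16.4400 0.0000 0.0000 0.0000 0.0000
t_7: node(7,0) S=19.8073 payoff=99.9727 vs cont=99.5463 → 99.9727 [stop]  node(7,1) S=31.7547 payoff=88.0253 vs cont=87.5989 → 88.0253 [stop]  node(7,2) S=50.9088 payoff=68.8712 vs cont=68.4448 → 68.8712 [stop]  node(7,3) S=81.6162 payoff=38.1638 vs cont=37.7374 → 38.1638 [stop]  node(7,4) S=130.8460 payoff=0.0000 vs cont=9.0299 → 9.0299 [wait]  node(7,5) S=209.7705 payoff=0.0000 vs cont=0.0000 → 0.0000 [wait]  node(7,6) S=336.3012 payoff=0.0000 vs cont=0.0000 → 0.0000 [wait]  node(7,7) S=539.1535 payoff=0.0000 vs cont=0.0000 → 0.0000 [wait]  ⇒ S*(7)=81.6162
t_6: node(6,0) S=25.0794 payoff=94.7006 vs cont=94.2742 → 94.7006 [stop]  node(6,1) S=40.2069 payoff=79.5731 vs cont=79.1467 → 79.5731 [stop]  node(6,2) S=64.4591 payoff=55.3209 vs cont=54.8945 → 55.3209 [stop]  node(6,3) S=103.3400 payoff=16.4400 vs cont=25.0000 → 25.0000 [wait]  node(6,4) S=165.6733 payoff=0.0000 vs cont=4.9598 → 4.9598 [wait]  node(6,5) S=265.6051 payoff=0.0000 vs cont=0.0000 → 0.0000 [wait]  node(6,6) S=425.8145 payoff=0.0000 vs cont=0.0000 → 0.0000 [wait]  ⇒ S*(6)=64.4591
t_5: node(5,0) S=31.7547 payoff=88.0253 vs cont=87.5989 → 88.0253 [stop]  node(5,1) S=50.9088 payoff=68.8712 vs cont=68.4448 → 68.8712 [stop]  node(5,2) S=81.6162 payoff=38.1638 vs cont=41.5652 → 41.5652 [wait]  node(5,3) S=130.8460 payoff=0.0000 vs cont=15.9495 → 15.9495 [wait]  node(5,4) S=209.7705 payoff=0.0000 vs cont=2.7243 → 2.7243 [wait]  node(5,5) S=336.3012 payoff=0.0000 vs cont=0.0000 → 0.0000 [wait]  ⇒ S*(5)=50.9088
t_4: node(4,0) S=40.2069 payoff=79.5731 vs cont=79.1467 → 79.5731 [stop]  node(4,1) S=64.4591 payoff=55.3209 vs cont=56.4155 → 56.4155 [wait]  node(4,2) S=103.3400 payoff=16.4400 vs cont=29.9625 → 29.9625 [wait]  node(4,3) S=165.6733 payoff=0.0000 vs cont=9.9787 → 9.9787 [wait]  node(4,4) S=265.6051 payoff=0.0000 vs cont=1.4963 → 1.4963 [wait]  ⇒ S*(4)=40.2069
t_3: node(3,0) S=50.9088 payoff=68.8712 vs cont=68.9343 → 68.9343 [wait]  node(3,1) S=81.6162 payoff=38.1638 vs cont=44.3856 → 44.3856 [wait]  node(3,2) S=130.8460 payoff=0.0000 vs cont=20.9196 → 20.9196 [wait]  node(3,3) S=209.7705 payoff=0.0000 vs cont=6.1501 → 6.1501 [wait]  ⇒ S*(3)=-
t_2: node(2,0) S=64.4591 payoff=55.3209 vs cont=57.7113 → 57.7113 [wait]  node(2,1) S=103.3400 payoff=16.4400 vs cont=33.7342 → 33.7342 [wait]  node(2,2) S=165.6733 payoff=0.0000 vs cont=14.2406 → 14.2406 [wait]  ⇒ S*(2)=-
t_1: node(1,0) S=81.6162 payoff=38.1638 vs cont=46.7839 → 46.7839 [wait]  node(1,1) S=130.8460 payoff=0.0000 vs cont=24.8970 → 24.8970 [wait]  ⇒ S*(1)=-
t_0: node(0,0) S=103.3400 payoff=16.4400 vs cont=36.8301 → 36.8301 [wait]  ⇒ S*(0)=-

price = 36.8301
boundary = - - - - 40.2069 50.9088 64.4591 81.6162
tree:
36.8301
46.7839 24.8970
57.7113 33.7342 14.2406
68.9343 44.3856 20.9196 6.1501
79.5731 56.4155 29.9625 9.9787 1.4963
88.0253 68.8712 41.5652 15.9495 2.7243 0.0000
94.7006 79.5731 55.3209 25.0000 4.9598 0.0000 0.0000
99.9727 88.0253 68.8712 38.1638 9.0299 0.0000 0.0000 0.0000
104.1366 94.7006 79.5731 55.3209 16.4400 0.0000 0.0000 0.0000 0.0000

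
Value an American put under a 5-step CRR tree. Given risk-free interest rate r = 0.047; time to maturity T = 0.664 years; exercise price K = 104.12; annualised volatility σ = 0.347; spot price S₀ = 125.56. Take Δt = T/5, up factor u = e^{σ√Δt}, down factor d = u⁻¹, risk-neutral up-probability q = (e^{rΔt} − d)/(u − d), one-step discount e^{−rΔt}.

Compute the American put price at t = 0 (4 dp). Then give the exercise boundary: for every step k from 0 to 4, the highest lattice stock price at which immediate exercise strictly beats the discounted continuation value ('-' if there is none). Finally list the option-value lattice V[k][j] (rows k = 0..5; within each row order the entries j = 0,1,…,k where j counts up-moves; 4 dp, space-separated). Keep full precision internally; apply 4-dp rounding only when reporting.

price = 4.1257
boundary = - - - - 75.7147
tree:
4.1257
7.0504 1.1717
11.7336 2.3262 0.0000
18.8010 4.6179 0.0000 0.0000
28.4053 9.1674 0.0000 0.0000 0.0000
37.3990 18.1993 0.0000 0.0000 0.0000 0.0000

params: Δt=0.13280 u=1.13480 d=0.88122 q=0.49312 e^(-rΔt)=0.99378
t_5 payoffs: 37.3990 18.1993 0.0000 0.0000 0.0000 0.0000
t_4: node(4,0) S=75.7147 payoff=28.4053 vs cont=27.7574 → 28.4053 [stop]  node(4,1) S=97.5025 payoff=6.6175 vs cont=9.1674 → 9.1674 [wait]  node(4,2) S=125.5600 payoff=0.0000 vs cont=0.0000 → 0.0000 [wait]  node(4,3) S=161.6914 payoff=0.0000 vs cont=0.0000 → 0.0000 [wait]  node(4,4) S=208.2200 payoff=0.0000 vs cont=0.0000 → 0.0000 [wait]  ⇒ S*(4)=75.7147
t_3: node(3,0) S=85.9207 payoff=18.1993 vs cont=18.8010 → 18.8010 [wait]  node(3,1) S=110.6454 payoff=0.0000 vs cont=4.6179 → 4.6179 [wait]  node(3,2) S=142.4850 payoff=0.0000 vs cont=0.0000 → 0.0000 [wait]  node(3,3) S=183.4867 payoff=0.0000 vs cont=0.0000 → 0.0000 [wait]  ⇒ S*(3)=-
t_2: node(2,0) S=97.5025 payoff=6.6175 vs cont=11.7336 → 11.7336 [wait]  node(2,1) S=125.5600 payoff=0.0000 vs cont=2.3262 → 2.3262 [wait]  node(2,2) S=161.6914 payoff=0.0000 vs cont=0.0000 → 0.0000 [wait]  ⇒ S*(2)=-
t_1: node(1,0) S=110.6454 payoff=0.0000 vs cont=7.0504 → 7.0504 [wait]  node(1,1) S=142.4850 payoff=0.0000 vs cont=1.1717 → 1.1717 [wait]  ⇒ S*(1)=-
t_0: node(0,0) S=125.5600 payoff=0.0000 vs cont=4.1257 → 4.1257 [wait]  ⇒ S*(0)=-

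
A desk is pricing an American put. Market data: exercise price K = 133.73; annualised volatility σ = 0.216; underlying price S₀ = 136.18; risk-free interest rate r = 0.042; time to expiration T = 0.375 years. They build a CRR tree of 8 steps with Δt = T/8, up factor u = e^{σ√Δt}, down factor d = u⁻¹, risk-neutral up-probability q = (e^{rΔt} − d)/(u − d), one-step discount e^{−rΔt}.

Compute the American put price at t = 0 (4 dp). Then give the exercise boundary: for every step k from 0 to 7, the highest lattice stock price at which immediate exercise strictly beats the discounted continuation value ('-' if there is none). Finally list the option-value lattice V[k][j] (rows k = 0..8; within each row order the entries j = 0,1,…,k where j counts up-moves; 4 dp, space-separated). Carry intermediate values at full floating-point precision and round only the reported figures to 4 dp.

Δt=0.04688, u=1.04788, d=0.95431, q=0.50937, disc=e^(-rΔt)=0.99803
k=8 terminal: V=max(K-S,0) → 40.0528 30.8683 20.7833 9.7095 0.0000 0.0000 0.0000 0.0000 0.0000
k=7: j=0 S=98.1621 intr=35.5679 cont=35.3049 V=35.5679[EX]; j=1 S=107.7863 intr=25.9437 cont=25.6807 V=25.9437[EX]; j=2 S=118.3542 intr=15.3758 cont=15.1128 V=15.3758[EX]; j=3 S=129.9581 intr=3.7719 cont=4.7544 V=4.7544[hold]; j=4 S=142.6998 intr=0.0000 cont=0.0000 V=0.0000[hold]; j=5 S=156.6907 intr=0.0000 cont=0.0000 V=0.0000[hold]; j=6 S=172.0533 intr=0.0000 cont=0.0000 V=0.0000[hold]; j=7 S=188.9222 intr=0.0000 cont=0.0000 V=0.0000[hold]  S*(7)=118.3542
k=6: j=0 S=102.8617 intr=30.8683 cont=30.6053 V=30.8683[EX]; j=1 S=112.9467 intr=20.7833 cont=20.5203 V=20.7833[EX]; j=2 S=124.0205 intr=9.7095 cont=9.9460 V=9.9460[hold]; j=3 S=136.1800 intr=0.0000 cont=2.3280 V=2.3280[hold]; j=4 S=149.5317 intr=0.0000 cont=0.0000 V=0.0000[hold]; j=5 S=164.1924 intr=0.0000 cont=0.0000 V=0.0000[hold]; j=6 S=180.2906 intr=0.0000 cont=0.0000 V=0.0000[hold]  S*(6)=112.9467
k=5: j=0 S=107.7863 intr=25.9437 cont=25.6807 V=25.9437[EX]; j=1 S=118.3542 intr=15.3758 cont=15.2330 V=15.3758[EX]; j=2 S=129.9581 intr=3.7719 cont=6.0537 V=6.0537[hold]; j=3 S=142.6998 intr=0.0000 cont=1.1400 V=1.1400[hold]; j=4 S=156.6907 intr=0.0000 cont=0.0000 V=0.0000[hold]; j=5 S=172.0533 intr=0.0000 cont=0.0000 V=0.0000[hold]  S*(5)=118.3542
k=4: j=0 S=112.9467 intr=20.7833 cont=20.5203 V=20.7833[EX]; j=1 S=124.0205 intr=9.7095 cont=10.6065 V=10.6065[hold]; j=2 S=136.1800 intr=0.0000 cont=3.5438 V=3.5438[hold]; j=3 S=149.5317 intr=0.0000 cont=0.5582 V=0.5582[hold]; j=4 S=164.1924 intr=0.0000 cont=0.0000 V=0.0000[hold]  S*(4)=112.9467
k=3: j=0 S=118.3542 intr=15.3758 cont=15.5688 V=15.5688[hold]; j=1 S=129.9581 intr=3.7719 cont=6.9951 V=6.9951[hold]; j=2 S=142.6998 intr=0.0000 cont=2.0190 V=2.0190[hold]; j=3 S=156.6907 intr=0.0000 cont=0.2733 V=0.2733[hold]  S*(3)=-
k=2: j=0 S=124.0205 intr=9.7095 cont=11.1796 V=11.1796[hold]; j=1 S=136.1800 intr=0.0000 cont=4.4517 V=4.4517[hold]; j=2 S=149.5317 intr=0.0000 cont=1.1276 V=1.1276[hold]  S*(2)=-
k=1: j=0 S=129.9581 intr=3.7719 cont=7.7373 V=7.7373[hold]; j=1 S=142.6998 intr=0.0000 cont=2.7530 V=2.7530[hold]  S*(1)=-
k=0: j=0 S=136.1800 intr=0.0000 cont=5.1882 V=5.1882[hold]  S*(0)=-

price = 5.1882
boundary = - - - - 112.9467 118.3542 112.9467 118.3542
tree:
5.1882
7.7373 2.7530
11.1796 4.4517 1.1276
15.5688 6.9951 2.0190 0.2733
20.7833 10.6065 3.5438 0.5582 0.0000
25.9437 15.3758 6.0537 1.1400 0.0000 0.0000
30.8683 20.7833 9.9460 2.3280 0.0000 0.0000 0.0000
35.5679 25.9437 15.3758 4.7544 0.0000 0.0000 0.0000 0.0000
40.0528 30.8683 20.7833 9.7095 0.0000 0.0000 0.0000 0.0000 0.0000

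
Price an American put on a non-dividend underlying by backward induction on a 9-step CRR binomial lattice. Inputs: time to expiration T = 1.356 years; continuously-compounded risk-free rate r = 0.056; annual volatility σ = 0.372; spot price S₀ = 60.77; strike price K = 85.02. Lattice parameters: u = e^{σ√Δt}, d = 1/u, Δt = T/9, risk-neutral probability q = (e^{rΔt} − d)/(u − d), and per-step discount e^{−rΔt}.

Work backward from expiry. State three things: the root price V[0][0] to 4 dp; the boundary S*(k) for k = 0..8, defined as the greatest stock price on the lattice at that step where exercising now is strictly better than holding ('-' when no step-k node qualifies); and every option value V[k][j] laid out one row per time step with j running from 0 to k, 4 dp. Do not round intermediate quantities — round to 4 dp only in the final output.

Δt=0.15067, u=1.15534, d=0.86555, q=0.49320, disc=e^(-rΔt)=0.99160
k=9 terminal: V=max(K-S,0) → 68.4508 62.9033 55.4984 45.6142 32.4208 14.8100 0.0000 0.0000 0.0000 0.0000
k=8: j=0 S=19.1430 intr=65.8770 cont=65.1627 V=65.8770[EX]; j=1 S=25.5523 intr=59.4677 cont=58.7534 V=59.4677[EX]; j=2 S=34.1075 intr=50.9125 cont=50.1982 V=50.9125[EX]; j=3 S=45.5271 intr=39.4929 cont=38.7786 V=39.4929[EX]; j=4 S=60.7700 intr=24.2500 cont=23.5357 V=24.2500[EX]; j=5 S=81.1165 intr=3.9035 cont=7.4426 V=7.4426[hold]; j=6 S=108.2751 intr=0.0000 cont=0.0000 V=0.0000[hold]; j=7 S=144.5268 intr=0.0000 cont=0.0000 V=0.0000[hold]; j=8 S=192.9159 intr=0.0000 cont=0.0000 V=0.0000[hold]  S*(8)=60.7700
k=7: j=0 S=22.1167 intr=62.9033 cont=62.1890 V=62.9033[EX]; j=1 S=29.5216 intr=55.4984 cont=54.7841 V=55.4984[EX]; j=2 S=39.4058 intr=45.6142 cont=44.8999 V=45.6142[EX]; j=3 S=52.5992 intr=32.4208 cont=31.7064 V=32.4208[EX]; j=4 S=70.2100 intr=14.8100 cont=15.8265 V=15.8265[hold]; j=5 S=93.7171 intr=0.0000 cont=3.7402 V=3.7402[hold]; j=6 S=125.0946 intr=0.0000 cont=0.0000 V=0.0000[hold]; j=7 S=166.9776 intr=0.0000 cont=0.0000 V=0.0000[hold]  S*(7)=52.5992
k=6: j=0 S=25.5523 intr=59.4677 cont=58.7534 V=59.4677[EX]; j=1 S=34.1075 intr=50.9125 cont=50.1982 V=50.9125[EX]; j=2 S=45.5271 intr=39.4929 cont=38.7786 V=39.4929[EX]; j=3 S=60.7700 intr=24.2500 cont=24.0328 V=24.2500[EX]; j=4 S=81.1165 intr=3.9035 cont=9.7826 V=9.7826[hold]; j=5 S=108.2751 intr=0.0000 cont=1.8796 V=1.8796[hold]; j=6 S=144.5268 intr=0.0000 cont=0.0000 V=0.0000[hold]  S*(6)=60.7700
k=5: j=0 S=29.5216 intr=55.4984 cont=54.7841 V=55.4984[EX]; j=1 S=39.4058 intr=45.6142 cont=44.8999 V=45.6142[EX]; j=2 S=52.5992 intr=32.4208 cont=31.7064 V=32.4208[EX]; j=3 S=70.2100 intr=14.8100 cont=16.9709 V=16.9709[hold]; j=4 S=93.7171 intr=0.0000 cont=5.8354 V=5.8354[hold]; j=5 S=125.0946 intr=0.0000 cont=0.9446 V=0.9446[hold]  S*(5)=52.5992
k=4: j=0 S=34.1075 intr=50.9125 cont=50.1982 V=50.9125[EX]; j=1 S=45.5271 intr=39.4929 cont=38.7786 V=39.4929[EX]; j=2 S=60.7700 intr=24.2500 cont=24.5925 V=24.5925[hold]; j=3 S=81.1165 intr=3.9035 cont=11.3824 V=11.3824[hold]; j=4 S=108.2751 intr=0.0000 cont=3.3945 V=3.3945[hold]  S*(4)=45.5271
k=3: j=0 S=39.4058 intr=45.6142 cont=44.8999 V=45.6142[EX]; j=1 S=52.5992 intr=32.4208 cont=31.8739 V=32.4208[EX]; j=2 S=70.2100 intr=14.8100 cont=17.9253 V=17.9253[hold]; j=3 S=93.7171 intr=0.0000 cont=7.3802 V=7.3802[hold]  S*(3)=52.5992
k=2: j=0 S=45.5271 intr=39.4929 cont=38.7786 V=39.4929[EX]; j=1 S=60.7700 intr=24.2500 cont=25.0593 V=25.0593[hold]; j=2 S=81.1165 intr=3.9035 cont=12.6175 V=12.6175[hold]  S*(2)=45.5271
k=1: j=0 S=52.5992 intr=32.4208 cont=32.1022 V=32.4208[EX]; j=1 S=70.2100 intr=14.8100 cont=18.7640 V=18.7640[hold]  S*(1)=52.5992
k=0: j=0 S=60.7700 intr=24.2500 cont=25.4694 V=25.4694[hold]  S*(0)=-

price = 25.4694
boundary = - 52.5992 45.5271 52.5992 45.5271 52.5992 60.7700 52.5992 60.7700
tree:
25.4694
32.4208 18.7640
39.4929 25.0593 12.6175
45.6142 32.4208 17.9253 7.3802
50.9125 39.4929 24.5925 11.3824 3.3945
55.4984 45.6142 32.4208 16.9709 5.8354 0.9446
59.4677 50.9125 39.4929 24.2500 9.7826 1.8796 0.0000
62.9033 55.4984 45.6142 32.4208 15.8265 3.7402 0.0000 0.0000
65.8770 59.4677 50.9125 39.4929 24.2500 7.4426 0.0000 0.0000 0.0000
68.4508 62.9033 55.4984 45.6142 32.4208 14.8100 0.0000 0.0000 0.0000 0.0000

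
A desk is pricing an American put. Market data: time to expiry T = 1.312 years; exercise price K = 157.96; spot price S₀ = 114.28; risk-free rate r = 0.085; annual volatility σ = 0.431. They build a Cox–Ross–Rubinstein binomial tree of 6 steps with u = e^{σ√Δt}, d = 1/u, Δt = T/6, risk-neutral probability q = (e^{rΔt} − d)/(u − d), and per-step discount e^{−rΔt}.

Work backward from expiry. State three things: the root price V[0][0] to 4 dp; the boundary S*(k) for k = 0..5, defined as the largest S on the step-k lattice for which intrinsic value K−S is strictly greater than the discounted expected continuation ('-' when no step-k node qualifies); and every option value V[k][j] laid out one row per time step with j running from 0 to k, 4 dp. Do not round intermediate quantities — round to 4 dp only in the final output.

params: Δt=0.21867 u=1.22329 d=0.81747 q=0.49601 e^(-rΔt)=0.98159
t_6 payoffs: 123.8568 106.9267 81.5919 43.6800 0.0000 0.0000 0.0000
t_5: node(5,0) S=41.7181 payoff=116.2419 vs cont=113.3331 → 116.2419 [stop]  node(5,1) S=62.4285 payoff=95.5315 vs cont=92.6227 → 95.5315 [stop]  node(5,2) S=93.4203 payoff=64.5397 vs cont=61.6309 → 64.5397 [stop]  node(5,3) S=139.7975 payoff=18.1625 vs cont=21.6088 → 21.6088 [wait]  node(5,4) S=209.1981 payoff=0.0000 vs cont=0.0000 → 0.0000 [wait]  node(5,5) S=313.0518 payoff=0.0000 vs cont=0.0000 → 0.0000 [wait]  ⇒ S*(5)=93.4203
t_4: node(4,0) S=51.0333 payoff=106.9267 vs cont=104.0179 → 106.9267 [stop]  node(4,1) S=76.3681 payoff=81.5919 vs cont=78.6831 → 81.5919 [stop]  node(4,2) S=114.2800 payoff=43.6800 vs cont=42.4491 → 43.6800 [stop]  node(4,3) S=171.0128 payoff=0.0000 vs cont=10.6900 → 10.6900 [wait]  node(4,4) S=255.9098 payoff=0.0000 vs cont=0.0000 → 0.0000 [wait]  ⇒ S*(4)=114.2800
t_3: node(3,0) S=62.4285 payoff=95.5315 vs cont=92.6227 → 95.5315 [stop]  node(3,1) S=93.4203 payoff=64.5397 vs cont=61.6309 → 64.5397 [stop]  node(3,2) S=139.7975 payoff=18.1625 vs cont=26.8135 → 26.8135 [wait]  node(3,3) S=209.1981 payoff=0.0000 vs cont=5.2884 → 5.2884 [wait]  ⇒ S*(3)=93.4203
t_2: node(2,0) S=76.3681 payoff=81.5919 vs cont=78.6831 → 81.5919 [stop]  node(2,1) S=114.2800 payoff=43.6800 vs cont=44.9832 → 44.9832 [wait]  node(2,2) S=171.0128 payoff=0.0000 vs cont=15.8396 → 15.8396 [wait]  ⇒ S*(2)=76.3681
t_1: node(1,0) S=93.4203 payoff=64.5397 vs cont=62.2654 → 64.5397 [stop]  node(1,1) S=139.7975 payoff=18.1625 vs cont=29.9654 → 29.9654 [wait]  ⇒ S*(1)=93.4203
t_0: node(0,0) S=114.2800 payoff=43.6800 vs cont=46.5178 → 46.5178 [wait]  ⇒ S*(0)=-

price = 46.5178
boundary = - 93.4203 76.3681 93.4203 114.2800 93.4203
tree:
46.5178
64.5397 29.9654
81.5919 44.9832 15.8396
95.5315 64.5397 26.8135 5.2884
106.9267 81.5919 43.6800 10.6900 0.0000
116.2419 95.5315 64.5397 21.6088 0.0000 0.0000
123.8568 106.9267 81.5919 43.6800 0.0000 0.0000 0.0000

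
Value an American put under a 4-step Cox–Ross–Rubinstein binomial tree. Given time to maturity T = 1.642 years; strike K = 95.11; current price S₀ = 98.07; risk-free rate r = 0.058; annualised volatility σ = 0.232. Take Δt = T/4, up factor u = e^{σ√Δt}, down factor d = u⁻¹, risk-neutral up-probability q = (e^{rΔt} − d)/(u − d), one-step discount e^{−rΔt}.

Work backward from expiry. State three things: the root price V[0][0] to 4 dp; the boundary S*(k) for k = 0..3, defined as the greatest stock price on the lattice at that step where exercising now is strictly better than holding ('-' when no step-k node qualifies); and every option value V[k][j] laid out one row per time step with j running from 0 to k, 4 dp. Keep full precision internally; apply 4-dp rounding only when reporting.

Δt=0.41050  u=1.16026  d=0.86188  q=0.54366  discount=0.97647
step 4 (expiry): payoffs max(K−S,0) = 40.9951 22.2605 0.0000 0.0000 0.0000
step 3: (k=3,j=0): S=62.7873, (K−S)⁺=32.3227, hold=30.0850 ⇒ V=32.3227 exercise | (k=3,j=1): S=84.5242, (K−S)⁺=10.5858, hold=9.9194 ⇒ V=10.5858 exercise | (k=3,j=2): S=113.7866, (K−S)⁺=0.0000, hold=0.0000 ⇒ V=0.0000 continue | (k=3,j=3): S=153.1795, (K−S)⁺=0.0000, hold=0.0000 ⇒ V=0.0000 continue  boundary S*=84.5242
step 2: (k=2,j=0): S=72.8495, (K−S)⁺=22.2605, hold=20.0228 ⇒ V=22.2605 exercise | (k=2,j=1): S=98.0700, (K−S)⁺=0.0000, hold=4.7171 ⇒ V=4.7171 continue | (k=2,j=2): S=132.0219, (K−S)⁺=0.0000, hold=0.0000 ⇒ V=0.0000 continue  boundary S*=72.8495
step 1: (k=1,j=0): S=84.5242, (K−S)⁺=10.5858, hold=12.4235 ⇒ V=12.4235 continue | (k=1,j=1): S=113.7866, (K−S)⁺=0.0000, hold=2.1019 ⇒ V=2.1019 continue  boundary S*=-
step 0: (k=0,j=0): S=98.0700, (K−S)⁺=0.0000, hold=6.6518 ⇒ V=6.6518 continue  boundary S*=-

price = 6.6518
boundary = - - 72.8495 84.5242
tree:
6.6518
12.4235 2.1019
22.2605 4.7171 0.0000
32.3227 10.5858 0.0000 0.0000
40.9951 22.2605 0.0000 0.0000 0.0000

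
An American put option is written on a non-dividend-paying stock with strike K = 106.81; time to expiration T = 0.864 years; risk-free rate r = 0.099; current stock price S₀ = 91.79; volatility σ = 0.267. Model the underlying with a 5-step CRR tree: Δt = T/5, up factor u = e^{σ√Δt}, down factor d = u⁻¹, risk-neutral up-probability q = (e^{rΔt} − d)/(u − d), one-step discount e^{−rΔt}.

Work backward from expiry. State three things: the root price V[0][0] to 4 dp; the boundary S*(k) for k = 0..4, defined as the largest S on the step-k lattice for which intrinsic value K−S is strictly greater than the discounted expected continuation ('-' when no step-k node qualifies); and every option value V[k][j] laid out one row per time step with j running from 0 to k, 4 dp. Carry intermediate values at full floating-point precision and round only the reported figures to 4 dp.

Δt=0.17280, u=1.11738, d=0.89495, q=0.54985, disc=e^(-rΔt)=0.98304
k=5 terminal: V=max(K-S,0) → 54.1132 41.0157 24.6627 4.2454 0.0000 0.0000
k=4: j=0 S=58.8825 intr=47.9275 cont=46.1158 V=47.9275[EX]; j=1 S=73.5175 intr=33.2925 cont=31.4808 V=33.2925[EX]; j=2 S=91.7900 intr=15.0200 cont=13.2083 V=15.0200[EX]; j=3 S=114.6040 intr=0.0000 cont=1.8786 V=1.8786[hold]; j=4 S=143.0884 intr=0.0000 cont=0.0000 V=0.0000[hold]  S*(4)=91.7900
k=3: j=0 S=65.7943 intr=41.0157 cont=39.2040 V=41.0157[EX]; j=1 S=82.1473 intr=24.6627 cont=22.8511 V=24.6627[EX]; j=2 S=102.5646 intr=4.2454 cont=7.6620 V=7.6620[hold]; j=3 S=128.0567 intr=0.0000 cont=0.8313 V=0.8313[hold]  S*(3)=82.1473
k=2: j=0 S=73.5175 intr=33.2925 cont=31.4808 V=33.2925[EX]; j=1 S=91.7900 intr=15.0200 cont=15.0551 V=15.0551[hold]; j=2 S=114.6040 intr=0.0000 cont=3.8399 V=3.8399[hold]  S*(2)=73.5175
k=1: j=0 S=82.1473 intr=24.6627 cont=22.8700 V=24.6627[EX]; j=1 S=102.5646 intr=4.2454 cont=8.7376 V=8.7376[hold]  S*(1)=82.1473
k=0: j=0 S=91.7900 intr=15.0200 cont=15.6365 V=15.6365[hold]  S*(0)=-

price = 15.6365
boundary = - 82.1473 73.5175 82.1473 91.7900
tree:
15.6365
24.6627 8.7376
33.2925 15.0551 3.8399
41.0157 24.6627 7.6620 0.8313
47.9275 33.2925 15.0200 1.8786 0.0000
54.1132 41.0157 24.6627 4.2454 0.0000 0.0000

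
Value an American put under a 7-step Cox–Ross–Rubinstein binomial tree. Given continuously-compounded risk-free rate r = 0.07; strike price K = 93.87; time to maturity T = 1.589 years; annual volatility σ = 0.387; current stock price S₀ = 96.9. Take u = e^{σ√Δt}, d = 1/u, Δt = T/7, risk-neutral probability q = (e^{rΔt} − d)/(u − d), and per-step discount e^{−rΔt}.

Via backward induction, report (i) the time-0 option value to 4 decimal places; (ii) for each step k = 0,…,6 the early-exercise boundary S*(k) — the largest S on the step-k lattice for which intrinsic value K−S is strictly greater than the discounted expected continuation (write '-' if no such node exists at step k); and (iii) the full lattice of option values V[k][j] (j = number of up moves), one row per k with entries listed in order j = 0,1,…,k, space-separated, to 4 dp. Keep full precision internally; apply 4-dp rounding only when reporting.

price = 13.2248
boundary = - - - 55.7305 46.3463 55.7305 67.0146
tree:
13.2248
19.4584 7.3476
27.7380 11.7130 3.1700
38.1395 18.1138 5.6180 0.7967
47.5237 26.9517 9.7608 1.6100 0.0000
55.3276 38.1395 16.5070 3.2535 0.0000 0.0000
61.8175 47.5237 26.8554 6.5748 0.0000 0.0000 0.0000
67.2147 55.3276 38.1395 13.2864 0.0000 0.0000 0.0000 0.0000

Δt=0.22700, u=1.20248, d=0.83162, q=0.49722, disc=e^(-rΔt)=0.98424
k=7 terminal: V=max(K-S,0) → 67.2147 55.3276 38.1395 13.2864 0.0000 0.0000 0.0000 0.0000
k=6: j=0 S=32.0525 intr=61.8175 cont=60.3377 V=61.8175[EX]; j=1 S=46.3463 intr=47.5237 cont=46.0439 V=47.5237[EX]; j=2 S=67.0146 intr=26.8554 cont=25.3756 V=26.8554[EX]; j=3 S=96.9000 intr=0.0000 cont=6.5748 V=6.5748[hold]; j=4 S=140.1128 intr=0.0000 cont=0.0000 V=0.0000[hold]; j=5 S=202.5966 intr=0.0000 cont=0.0000 V=0.0000[hold]; j=6 S=292.9451 intr=0.0000 cont=0.0000 V=0.0000[hold]  S*(6)=67.0146
k=5: j=0 S=38.5424 intr=55.3276 cont=53.8478 V=55.3276[EX]; j=1 S=55.7305 intr=38.1395 cont=36.6597 V=38.1395[EX]; j=2 S=80.5836 intr=13.2864 cont=16.5070 V=16.5070[hold]; j=3 S=116.5201 intr=0.0000 cont=3.2535 V=3.2535[hold]; j=4 S=168.4826 intr=0.0000 cont=0.0000 V=0.0000[hold]; j=5 S=243.6179 intr=0.0000 cont=0.0000 V=0.0000[hold]  S*(5)=55.7305
k=4: j=0 S=46.3463 intr=47.5237 cont=46.0439 V=47.5237[EX]; j=1 S=67.0146 intr=26.8554 cont=26.9517 V=26.9517[hold]; j=2 S=96.9000 intr=0.0000 cont=9.7608 V=9.7608[hold]; j=3 S=140.1128 intr=0.0000 cont=1.6100 V=1.6100[hold]; j=4 S=202.5966 intr=0.0000 cont=0.0000 V=0.0000[hold]  S*(4)=46.3463
k=3: j=0 S=55.7305 intr=38.1395 cont=36.7069 V=38.1395[EX]; j=1 S=80.5836 intr=13.2864 cont=18.1138 V=18.1138[hold]; j=2 S=116.5201 intr=0.0000 cont=5.6180 V=5.6180[hold]; j=3 S=168.4826 intr=0.0000 cont=0.7967 V=0.7967[hold]  S*(3)=55.7305
k=2: j=0 S=67.0146 intr=26.8554 cont=27.7380 V=27.7380[hold]; j=1 S=96.9000 intr=0.0000 cont=11.7130 V=11.7130[hold]; j=2 S=140.1128 intr=0.0000 cont=3.1700 V=3.1700[hold]  S*(2)=-
k=1: j=0 S=80.5836 intr=13.2864 cont=19.4584 V=19.4584[hold]; j=1 S=116.5201 intr=0.0000 cont=7.3476 V=7.3476[hold]  S*(1)=-
k=0: j=0 S=96.9000 intr=0.0000 cont=13.2248 V=13.2248[hold]  S*(0)=-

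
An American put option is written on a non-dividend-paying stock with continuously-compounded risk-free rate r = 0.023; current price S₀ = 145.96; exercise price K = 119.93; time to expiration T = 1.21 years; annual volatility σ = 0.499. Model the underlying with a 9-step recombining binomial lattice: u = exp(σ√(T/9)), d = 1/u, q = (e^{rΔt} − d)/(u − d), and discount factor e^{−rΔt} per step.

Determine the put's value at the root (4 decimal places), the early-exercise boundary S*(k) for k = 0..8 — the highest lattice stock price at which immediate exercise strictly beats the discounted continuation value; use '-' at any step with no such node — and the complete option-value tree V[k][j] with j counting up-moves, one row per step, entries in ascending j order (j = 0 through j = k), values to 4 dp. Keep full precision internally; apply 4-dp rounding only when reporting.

Δt=0.13444, u=1.20077, d=0.83280, q=0.46280, disc=e^(-rΔt)=0.99691
k=9 terminal: V=max(K-S,0) → 91.8057 79.3788 61.4608 35.6257 0.0000 0.0000 0.0000 0.0000 0.0000 0.0000
k=8: j=0 S=33.7709 intr=86.1591 cont=85.7888 V=86.1591[EX]; j=1 S=48.6929 intr=71.2371 cont=70.8669 V=71.2371[EX]; j=2 S=70.2083 intr=49.7217 cont=49.3515 V=49.7217[EX]; j=3 S=101.2304 intr=18.6996 cont=19.0790 V=19.0790[hold]; j=4 S=145.9600 intr=0.0000 cont=0.0000 V=0.0000[hold]; j=5 S=210.4538 intr=0.0000 cont=0.0000 V=0.0000[hold]; j=6 S=303.4447 intr=0.0000 cont=0.0000 V=0.0000[hold]; j=7 S=437.5245 intr=0.0000 cont=0.0000 V=0.0000[hold]; j=8 S=630.8486 intr=0.0000 cont=0.0000 V=0.0000[hold]  S*(8)=70.2083
k=7: j=0 S=40.5512 intr=79.3788 cont=79.0085 V=79.3788[EX]; j=1 S=58.4692 intr=61.4608 cont=61.0906 V=61.4608[EX]; j=2 S=84.3043 intr=35.6257 cont=35.4305 V=35.6257[EX]; j=3 S=121.5549 intr=0.0000 cont=10.2176 V=10.2176[hold]; j=4 S=175.2650 intr=0.0000 cont=0.0000 V=0.0000[hold]; j=5 S=252.7075 intr=0.0000 cont=0.0000 V=0.0000[hold]; j=6 S=364.3686 intr=0.0000 cont=0.0000 V=0.0000[hold]; j=7 S=525.3682 intr=0.0000 cont=0.0000 V=0.0000[hold]  S*(7)=84.3043
k=6: j=0 S=48.6929 intr=71.2371 cont=70.8669 V=71.2371[EX]; j=1 S=70.2083 intr=49.7217 cont=49.3515 V=49.7217[EX]; j=2 S=101.2304 intr=18.6996 cont=23.7931 V=23.7931[hold]; j=3 S=145.9600 intr=0.0000 cont=5.4719 V=5.4719[hold]; j=4 S=210.4538 intr=0.0000 cont=0.0000 V=0.0000[hold]; j=5 S=303.4447 intr=0.0000 cont=0.0000 V=0.0000[hold]; j=6 S=437.5245 intr=0.0000 cont=0.0000 V=0.0000[hold]  S*(6)=70.2083
k=5: j=0 S=58.4692 intr=61.4608 cont=61.0906 V=61.4608[EX]; j=1 S=84.3043 intr=35.6257 cont=37.6055 V=37.6055[hold]; j=2 S=121.5549 intr=0.0000 cont=15.2667 V=15.2667[hold]; j=3 S=175.2650 intr=0.0000 cont=2.9304 V=2.9304[hold]; j=4 S=252.7075 intr=0.0000 cont=0.0000 V=0.0000[hold]; j=5 S=364.3686 intr=0.0000 cont=0.0000 V=0.0000[hold]  S*(5)=58.4692
k=4: j=0 S=70.2083 intr=49.7217 cont=50.2649 V=50.2649[hold]; j=1 S=101.2304 intr=18.6996 cont=27.1829 V=27.1829[hold]; j=2 S=145.9600 intr=0.0000 cont=9.5280 V=9.5280[hold]; j=3 S=210.4538 intr=0.0000 cont=1.5694 V=1.5694[hold]; j=4 S=303.4447 intr=0.0000 cont=0.0000 V=0.0000[hold]  S*(4)=-
k=3: j=0 S=84.3043 intr=35.6257 cont=39.4603 V=39.4603[hold]; j=1 S=121.5549 intr=0.0000 cont=18.9534 V=18.9534[hold]; j=2 S=175.2650 intr=0.0000 cont=5.8267 V=5.8267[hold]; j=3 S=252.7075 intr=0.0000 cont=0.8405 V=0.8405[hold]  S*(3)=-
k=2: j=0 S=101.2304 intr=18.6996 cont=29.8771 V=29.8771[hold]; j=1 S=145.9600 intr=0.0000 cont=12.8386 V=12.8386[hold]; j=2 S=210.4538 intr=0.0000 cont=3.5082 V=3.5082[hold]  S*(2)=-
k=1: j=0 S=121.5549 intr=0.0000 cont=21.9238 V=21.9238[hold]; j=1 S=175.2650 intr=0.0000 cont=8.4941 V=8.4941[hold]  S*(1)=-
k=0: j=0 S=145.9600 intr=0.0000 cont=15.6600 V=15.6600[hold]  S*(0)=-

price = 15.6600
boundary = - - - - - 58.4692 70.2083 84.3043 70.2083
tree:
15.6600
21.9238 8.4941
29.8771 12.8386 3.5082
39.4603 18.9534 5.8267 0.8405
50.2649 27.1829 9.5280 1.5694 0.0000
61.4608 37.6055 15.2667 2.9304 0.0000 0.0000
71.2371 49.7217 23.7931 5.4719 0.0000 0.0000 0.0000
79.3788 61.4608 35.6257 10.2176 0.0000 0.0000 0.0000 0.0000
86.1591 71.2371 49.7217 19.0790 0.0000 0.0000 0.0000 0.0000 0.0000
91.8057 79.3788 61.4608 35.6257 0.0000 0.0000 0.0000 0.0000 0.0000 0.0000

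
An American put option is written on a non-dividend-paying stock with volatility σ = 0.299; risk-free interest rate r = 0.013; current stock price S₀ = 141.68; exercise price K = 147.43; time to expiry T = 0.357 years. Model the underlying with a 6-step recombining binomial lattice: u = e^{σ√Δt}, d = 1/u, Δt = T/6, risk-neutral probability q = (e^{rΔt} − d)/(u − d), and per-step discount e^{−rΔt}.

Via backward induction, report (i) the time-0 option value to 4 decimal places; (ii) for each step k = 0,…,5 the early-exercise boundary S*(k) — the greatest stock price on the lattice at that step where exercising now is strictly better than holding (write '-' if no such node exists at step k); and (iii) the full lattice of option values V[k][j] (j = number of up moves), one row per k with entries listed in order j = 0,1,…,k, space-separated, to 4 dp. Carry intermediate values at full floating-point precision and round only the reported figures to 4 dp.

price = 13.3329
boundary = - - - 113.8372 122.4500 131.7145
tree:
13.3329
18.8418 7.5527
25.6961 11.6536 3.2462
33.5928 17.4212 5.5985 0.7741
41.5999 24.9800 9.4889 1.5104 0.0000
49.0437 33.5928 15.7155 2.9470 0.0000 0.0000
55.9640 41.5999 24.9800 5.7500 0.0000 0.0000 0.0000

params: Δt=0.05950 u=1.07566 d=0.92966 q=0.48707 e^(-rΔt)=0.99923
t_6 payoffs: 55.9640 41.5999 24.9800 5.7500 0.0000 0.0000 0.0000
t_5: node(5,0) S=98.3863 payoff=49.0437 vs cont=48.9297 → 49.0437 [stop]  node(5,1) S=113.8372 payoff=33.5928 vs cont=33.4788 → 33.5928 [stop]  node(5,2) S=131.7145 payoff=15.7155 vs cont=15.6015 → 15.7155 [stop]  node(5,3) S=152.3994 payoff=0.0000 vs cont=2.9470 → 2.9470 [wait]  node(5,4) S=176.3327 payoff=0.0000 vs cont=0.0000 → 0.0000 [wait]  node(5,5) S=204.0246 payoff=0.0000 vs cont=0.0000 → 0.0000 [wait]  ⇒ S*(5)=131.7145
t_4: node(4,0) S=105.8301 payoff=41.5999 vs cont=41.4859 → 41.5999 [stop]  node(4,1) S=122.4500 payoff=24.9800 vs cont=24.8660 → 24.9800 [stop]  node(4,2) S=141.6800 payoff=5.7500 vs cont=9.4889 → 9.4889 [wait]  node(4,3) S=163.9299 payoff=0.0000 vs cont=1.5104 → 1.5104 [wait]  node(4,4) S=189.6740 payoff=0.0000 vs cont=0.0000 → 0.0000 [wait]  ⇒ S*(4)=122.4500
t_3: node(3,0) S=113.8372 payoff=33.5928 vs cont=33.4788 → 33.5928 [stop]  node(3,1) S=131.7145 payoff=15.7155 vs cont=17.4212 → 17.4212 [wait]  node(3,2) S=152.3994 payoff=0.0000 vs cont=5.5985 → 5.5985 [wait]  node(3,3) S=176.3327 payoff=0.0000 vs cont=0.7741 → 0.7741 [wait]  ⇒ S*(3)=113.8372
t_2: node(2,0) S=122.4500 payoff=24.9800 vs cont=25.6961 → 25.6961 [wait]  node(2,1) S=141.6800 payoff=5.7500 vs cont=11.6536 → 11.6536 [wait]  node(2,2) S=163.9299 payoff=0.0000 vs cont=3.2462 → 3.2462 [wait]  ⇒ S*(2)=-
t_1: node(1,0) S=131.7145 payoff=15.7155 vs cont=18.8418 → 18.8418 [wait]  node(1,1) S=152.3994 payoff=0.0000 vs cont=7.5527 → 7.5527 [wait]  ⇒ S*(1)=-
t_0: node(0,0) S=141.6800 payoff=5.7500 vs cont=13.3329 → 13.3329 [wait]  ⇒ S*(0)=-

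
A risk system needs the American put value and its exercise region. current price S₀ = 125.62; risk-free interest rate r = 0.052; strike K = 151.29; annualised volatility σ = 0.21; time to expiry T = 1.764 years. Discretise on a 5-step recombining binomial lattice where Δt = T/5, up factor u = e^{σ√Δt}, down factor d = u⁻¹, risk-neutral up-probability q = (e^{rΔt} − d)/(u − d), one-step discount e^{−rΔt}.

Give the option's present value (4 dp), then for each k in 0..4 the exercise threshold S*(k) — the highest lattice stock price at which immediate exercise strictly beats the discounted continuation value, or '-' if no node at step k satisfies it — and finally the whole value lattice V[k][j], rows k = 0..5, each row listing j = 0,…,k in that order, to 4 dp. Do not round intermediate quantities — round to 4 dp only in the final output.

Δt=0.35280  u=1.13285  d=0.88273  q=0.54288  discount=0.98182
step 5 (expiry): payoffs max(K−S,0) = 83.9608 64.8837 40.4012 8.9818 0.0000 0.0000
step 4: (k=4,j=0): S=76.2736, (K−S)⁺=75.0164, hold=72.2662 ⇒ V=75.0164 exercise | (k=4,j=1): S=97.8851, (K−S)⁺=53.4049, hold=50.6547 ⇒ V=53.4049 exercise | (k=4,j=2): S=125.6200, (K−S)⁺=25.6700, hold=22.9198 ⇒ V=25.6700 exercise | (k=4,j=3): S=161.2134, (K−S)⁺=0.0000, hold=4.0311 ⇒ V=4.0311 continue | (k=4,j=4): S=206.8918, (K−S)⁺=0.0000, hold=0.0000 ⇒ V=0.0000 continue  boundary S*=125.6200
step 3: (k=3,j=0): S=86.4063, (K−S)⁺=64.8837, hold=62.1335 ⇒ V=64.8837 exercise | (k=3,j=1): S=110.8888, (K−S)⁺=40.4012, hold=37.6510 ⇒ V=40.4012 exercise | (k=3,j=2): S=142.3082, (K−S)⁺=8.9818, hold=13.6695 ⇒ V=13.6695 continue | (k=3,j=3): S=182.6300, (K−S)⁺=0.0000, hold=1.8092 ⇒ V=1.8092 continue  boundary S*=110.8888
step 2: (k=2,j=0): S=97.8851, (K−S)⁺=53.4049, hold=50.6547 ⇒ V=53.4049 exercise | (k=2,j=1): S=125.6200, (K−S)⁺=25.6700, hold=25.4184 ⇒ V=25.6700 exercise | (k=2,j=2): S=161.2134, (K−S)⁺=0.0000, hold=7.0993 ⇒ V=7.0993 continue  boundary S*=125.6200
step 1: (k=1,j=0): S=110.8888, (K−S)⁺=40.4012, hold=37.6510 ⇒ V=40.4012 exercise | (k=1,j=1): S=142.3082, (K−S)⁺=8.9818, hold=15.3049 ⇒ V=15.3049 continue  boundary S*=110.8888
step 0: (k=0,j=0): S=125.6200, (K−S)⁺=25.6700, hold=26.2901 ⇒ V=26.2901 continue  boundary S*=-

price = 26.2901
boundary = - 110.8888 125.6200 110.8888 125.6200
tree:
26.2901
40.4012 15.3049
53.4049 25.6700 7.0993
64.8837 40.4012 13.6695 1.8092
75.0164 53.4049 25.6700 4.0311 0.0000
83.9608 64.8837 40.4012 8.9818 0.0000 0.0000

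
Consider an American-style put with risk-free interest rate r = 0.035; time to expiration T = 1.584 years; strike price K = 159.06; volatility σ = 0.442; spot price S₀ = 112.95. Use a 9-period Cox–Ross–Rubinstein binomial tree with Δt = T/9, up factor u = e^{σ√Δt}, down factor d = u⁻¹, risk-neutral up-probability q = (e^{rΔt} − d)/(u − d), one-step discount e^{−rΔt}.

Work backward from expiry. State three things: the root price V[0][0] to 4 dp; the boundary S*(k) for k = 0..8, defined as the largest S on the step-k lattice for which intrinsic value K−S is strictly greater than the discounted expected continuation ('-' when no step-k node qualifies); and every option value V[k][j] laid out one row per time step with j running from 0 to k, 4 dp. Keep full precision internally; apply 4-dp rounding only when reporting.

Δt=0.17600  u=1.20374  d=0.83075  q=0.47034  discount=0.99386
step 9 (expiry): payoffs max(K−S,0) = 137.7733 128.2161 114.3678 94.3020 65.2271 23.0981 0.0000 0.0000 0.0000 0.0000
step 8: (k=8,j=0): S=25.6235, (K−S)⁺=133.4365, hold=132.4597 ⇒ V=133.4365 exercise | (k=8,j=1): S=37.1279, (K−S)⁺=121.9321, hold=120.9553 ⇒ V=121.9321 exercise | (k=8,j=2): S=53.7975, (K−S)⁺=105.2625, hold=104.2857 ⇒ V=105.2625 exercise | (k=8,j=3): S=77.9515, (K−S)⁺=81.1085, hold=80.1317 ⇒ V=81.1085 exercise | (k=8,j=4): S=112.9500, (K−S)⁺=46.1100, hold=45.1332 ⇒ V=46.1100 exercise | (k=8,j=5): S=163.6621, (K−S)⁺=0.0000, hold=12.1590 ⇒ V=12.1590 continue | (k=8,j=6): S=237.1429, (K−S)⁺=0.0000, hold=0.0000 ⇒ V=0.0000 continue | (k=8,j=7): S=343.6149, (K−S)⁺=0.0000, hold=0.0000 ⇒ V=0.0000 continue | (k=8,j=8): S=497.8907, (K−S)⁺=0.0000, hold=0.0000 ⇒ V=0.0000 continue  boundary S*=112.9500
step 7: (k=7,j=0): S=30.8439, (K−S)⁺=128.2161, hold=127.2393 ⇒ V=128.2161 exercise | (k=7,j=1): S=44.6922, (K−S)⁺=114.3678, hold=113.3910 ⇒ V=114.3678 exercise | (k=7,j=2): S=64.7580, (K−S)⁺=94.3020, hold=93.3252 ⇒ V=94.3020 exercise | (k=7,j=3): S=93.8329, (K−S)⁺=65.2271, hold=64.2503 ⇒ V=65.2271 exercise | (k=7,j=4): S=135.9619, (K−S)⁺=23.0981, hold=29.9563 ⇒ V=29.9563 continue | (k=7,j=5): S=197.0059, (K−S)⁺=0.0000, hold=6.4006 ⇒ V=6.4006 continue | (k=7,j=6): S=285.4572, (K−S)⁺=0.0000, hold=0.0000 ⇒ V=0.0000 continue | (k=7,j=7): S=413.6214, (K−S)⁺=0.0000, hold=0.0000 ⇒ V=0.0000 continue  boundary S*=93.8329
step 6: (k=6,j=0): S=37.1279, (K−S)⁺=121.9321, hold=120.9553 ⇒ V=121.9321 exercise | (k=6,j=1): S=53.7975, (K−S)⁺=105.2625, hold=104.2857 ⇒ V=105.2625 exercise | (k=6,j=2): S=77.9515, (K−S)⁺=81.1085, hold=80.1317 ⇒ V=81.1085 exercise | (k=6,j=3): S=112.9500, (K−S)⁺=46.1100, hold=48.3391 ⇒ V=48.3391 continue | (k=6,j=4): S=163.6621, (K−S)⁺=0.0000, hold=18.7612 ⇒ V=18.7612 continue | (k=6,j=5): S=237.1429, (K−S)⁺=0.0000, hold=3.3693 ⇒ V=3.3693 continue | (k=6,j=6): S=343.6149, (K−S)⁺=0.0000, hold=0.0000 ⇒ V=0.0000 continue  boundary S*=77.9515
step 5: (k=5,j=0): S=44.6922, (K−S)⁺=114.3678, hold=113.3910 ⇒ V=114.3678 exercise | (k=5,j=1): S=64.7580, (K−S)⁺=94.3020, hold=93.3252 ⇒ V=94.3020 exercise | (k=5,j=2): S=93.8329, (K−S)⁺=65.2271, hold=65.2923 ⇒ V=65.2923 continue | (k=5,j=3): S=135.9619, (K−S)⁺=23.0981, hold=34.2160 ⇒ V=34.2160 continue | (k=5,j=4): S=197.0059, (K−S)⁺=0.0000, hold=11.4510 ⇒ V=11.4510 continue | (k=5,j=5): S=285.4572, (K−S)⁺=0.0000, hold=1.7736 ⇒ V=1.7736 continue  boundary S*=64.7580
step 4: (k=4,j=0): S=53.7975, (K−S)⁺=105.2625, hold=104.2857 ⇒ V=105.2625 exercise | (k=4,j=1): S=77.9515, (K−S)⁺=81.1085, hold=80.1622 ⇒ V=81.1085 exercise | (k=4,j=2): S=112.9500, (K−S)⁺=46.1100, hold=50.3646 ⇒ V=50.3646 continue | (k=4,j=3): S=163.6621, (K−S)⁺=0.0000, hold=23.3643 ⇒ V=23.3643 continue | (k=4,j=4): S=237.1429, (K−S)⁺=0.0000, hold=6.8569 ⇒ V=6.8569 continue  boundary S*=77.9515
step 3: (k=3,j=0): S=64.7580, (K−S)⁺=94.3020, hold=93.3252 ⇒ V=94.3020 exercise | (k=3,j=1): S=93.8329, (K−S)⁺=65.2271, hold=66.2391 ⇒ V=66.2391 continue | (k=3,j=2): S=135.9619, (K−S)⁺=23.0981, hold=37.4339 ⇒ V=37.4339 continue | (k=3,j=3): S=197.0059, (K−S)⁺=0.0000, hold=15.5044 ⇒ V=15.5044 continue  boundary S*=64.7580
step 2: (k=2,j=0): S=77.9515, (K−S)⁺=81.1085, hold=80.6048 ⇒ V=81.1085 exercise | (k=2,j=1): S=112.9500, (K−S)⁺=46.1100, hold=52.3673 ⇒ V=52.3673 continue | (k=2,j=2): S=163.6621, (K−S)⁺=0.0000, hold=26.9530 ⇒ V=26.9530 continue  boundary S*=77.9515
step 1: (k=1,j=0): S=93.8329, (K−S)⁺=65.2271, hold=67.1752 ⇒ V=67.1752 continue | (k=1,j=1): S=135.9619, (K−S)⁺=23.0981, hold=40.1657 ⇒ V=40.1657 continue  boundary S*=-
step 0: (k=0,j=0): S=112.9500, (K−S)⁺=46.1100, hold=54.1370 ⇒ V=54.1370 continue  boundary S*=-

price = 54.1370
boundary = - - 77.9515 64.7580 77.9515 64.7580 77.9515 93.8329 112.9500
tree:
54.1370
67.1752 40.1657
81.1085 52.3673 26.9530
94.3020 66.2391 37.4339 15.5044
105.2625 81.1085 50.3646 23.3643 6.8569
114.3678 94.3020 65.2923 34.2160 11.4510 1.7736
121.9321 105.2625 81.1085 48.3391 18.7612 3.3693 0.0000
128.2161 114.3678 94.3020 65.2271 29.9563 6.4006 0.0000 0.0000
133.4365 121.9321 105.2625 81.1085 46.1100 12.1590 0.0000 0.0000 0.0000
137.7733 128.2161 114.3678 94.3020 65.2271 23.0981 0.0000 0.0000 0.0000 0.0000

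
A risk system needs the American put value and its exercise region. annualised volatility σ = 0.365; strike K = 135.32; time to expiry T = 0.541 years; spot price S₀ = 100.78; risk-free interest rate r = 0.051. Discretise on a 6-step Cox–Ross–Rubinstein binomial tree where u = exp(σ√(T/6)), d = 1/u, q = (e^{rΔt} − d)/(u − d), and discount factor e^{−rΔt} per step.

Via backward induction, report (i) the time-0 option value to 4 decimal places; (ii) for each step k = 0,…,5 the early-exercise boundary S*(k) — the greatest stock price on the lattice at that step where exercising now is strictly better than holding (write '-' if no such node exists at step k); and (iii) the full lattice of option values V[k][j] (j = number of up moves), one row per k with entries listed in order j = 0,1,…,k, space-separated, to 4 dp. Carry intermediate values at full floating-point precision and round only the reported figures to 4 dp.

price = 35.1899
boundary = - 90.3182 80.9424 90.3182 100.7800 112.4537
tree:
35.1899
45.0018 25.4525
54.3776 34.6095 16.2962
62.7802 45.0018 24.2712 8.2669
70.3104 54.3776 34.5400 13.9633 2.5003
77.0590 62.7802 45.0018 22.8663 4.9602 0.0000
83.1070 70.3104 54.3776 34.5400 9.8405 0.0000 0.0000

Δt=0.09017, u=1.11583, d=0.89619, q=0.49361, disc=e^(-rΔt)=0.99541
k=6 terminal: V=max(K-S,0) → 83.1070 70.3104 54.3776 34.5400 9.8405 0.0000 0.0000
k=5: j=0 S=58.2610 intr=77.0590 cont=76.4381 V=77.0590[EX]; j=1 S=72.5398 intr=62.7802 cont=62.1593 V=62.7802[EX]; j=2 S=90.3182 intr=45.0018 cont=44.3810 V=45.0018[EX]; j=3 S=112.4537 intr=22.8663 cont=22.2455 V=22.8663[EX]; j=4 S=140.0142 intr=0.0000 cont=4.9602 V=4.9602[hold]; j=5 S=174.3294 intr=0.0000 cont=0.0000 V=0.0000[hold]  S*(5)=112.4537
k=4: j=0 S=65.0096 intr=70.3104 cont=69.6896 V=70.3104[EX]; j=1 S=80.9424 intr=54.3776 cont=53.7568 V=54.3776[EX]; j=2 S=100.7800 intr=34.5400 cont=33.9192 V=34.5400[EX]; j=3 S=125.4795 intr=9.8405 cont=13.9633 V=13.9633[hold]; j=4 S=156.2325 intr=0.0000 cont=2.5003 V=2.5003[hold]  S*(4)=100.7800
k=3: j=0 S=72.5398 intr=62.7802 cont=62.1593 V=62.7802[EX]; j=1 S=90.3182 intr=45.0018 cont=44.3810 V=45.0018[EX]; j=2 S=112.4537 intr=22.8663 cont=24.2712 V=24.2712[hold]; j=3 S=140.0142 intr=0.0000 cont=8.2669 V=8.2669[hold]  S*(3)=90.3182
k=2: j=0 S=80.9424 intr=54.3776 cont=53.7568 V=54.3776[EX]; j=1 S=100.7800 intr=34.5400 cont=34.6095 V=34.6095[hold]; j=2 S=125.4795 intr=9.8405 cont=16.2962 V=16.2962[hold]  S*(2)=80.9424
k=1: j=0 S=90.3182 intr=45.0018 cont=44.4151 V=45.0018[EX]; j=1 S=112.4537 intr=22.8663 cont=25.4525 V=25.4525[hold]  S*(1)=90.3182
k=0: j=0 S=100.7800 intr=34.5400 cont=35.1899 V=35.1899[hold]  S*(0)=-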